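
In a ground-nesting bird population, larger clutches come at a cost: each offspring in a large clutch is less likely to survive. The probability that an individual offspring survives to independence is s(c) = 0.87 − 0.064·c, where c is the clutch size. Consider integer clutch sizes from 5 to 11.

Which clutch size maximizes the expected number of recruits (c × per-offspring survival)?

7

Expected recruits = c × s(c):
  c=5: 5 × 0.550 = 2.750
  c=6: 6 × 0.486 = 2.916
  c=7: 7 × 0.422 = 2.954
  c=8: 8 × 0.358 = 2.864
  c=9: 9 × 0.294 = 2.646
  c=10: 10 × 0.230 = 2.300
  c=11: 11 × 0.166 = 1.826
Maximum at c = 7 (2.954 recruits).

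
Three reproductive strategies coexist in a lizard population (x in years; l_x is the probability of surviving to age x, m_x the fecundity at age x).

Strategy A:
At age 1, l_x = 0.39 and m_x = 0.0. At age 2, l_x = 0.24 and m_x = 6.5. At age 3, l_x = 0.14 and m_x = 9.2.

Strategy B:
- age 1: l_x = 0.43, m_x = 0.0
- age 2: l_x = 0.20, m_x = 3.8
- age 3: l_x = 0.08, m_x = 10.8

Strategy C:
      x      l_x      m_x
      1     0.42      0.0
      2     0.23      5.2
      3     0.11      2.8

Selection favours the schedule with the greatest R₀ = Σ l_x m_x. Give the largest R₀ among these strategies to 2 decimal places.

2.85

Strategy A: R₀ = 0.39×0.0 + 0.24×6.5 + 0.14×9.2 = 2.8480
Strategy B: R₀ = 0.43×0.0 + 0.20×3.8 + 0.08×10.8 = 1.6240
Strategy C: R₀ = 0.42×0.0 + 0.23×5.2 + 0.11×2.8 = 1.5040
Highest R₀: strategy A with 2.8480.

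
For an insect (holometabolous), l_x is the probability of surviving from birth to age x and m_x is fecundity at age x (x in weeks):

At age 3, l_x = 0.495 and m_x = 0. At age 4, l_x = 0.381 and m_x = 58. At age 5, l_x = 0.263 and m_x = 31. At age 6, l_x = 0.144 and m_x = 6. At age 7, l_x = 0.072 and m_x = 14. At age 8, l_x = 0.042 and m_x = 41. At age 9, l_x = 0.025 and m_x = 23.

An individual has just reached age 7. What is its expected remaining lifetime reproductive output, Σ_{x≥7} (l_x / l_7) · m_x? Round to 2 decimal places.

45.90

l_7 = 0.072. Conditional survival from age 7 to x is l_x / l_7.
  x=7: (0.072/0.072) × 14 = 14.0000
  x=8: (0.042/0.072) × 41 = 23.9167
  x=9: (0.025/0.072) × 23 = 7.9861
Sum = 14.0000 + 23.9167 + 7.9861 = 45.9028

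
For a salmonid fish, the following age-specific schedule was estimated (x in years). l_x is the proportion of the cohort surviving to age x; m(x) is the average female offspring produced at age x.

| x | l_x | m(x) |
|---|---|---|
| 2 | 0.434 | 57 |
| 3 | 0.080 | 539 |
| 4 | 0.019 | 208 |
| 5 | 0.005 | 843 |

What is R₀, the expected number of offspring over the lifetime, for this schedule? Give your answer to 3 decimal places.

76.025

R₀ = Σ l_x m(x):
  age 2: 0.434 × 57 = 24.7380
  age 3: 0.080 × 539 = 43.1200
  age 4: 0.019 × 208 = 3.9520
  age 5: 0.005 × 843 = 4.2150
R₀ = 24.7380 + 43.1200 + 3.9520 + 4.2150 = 76.0250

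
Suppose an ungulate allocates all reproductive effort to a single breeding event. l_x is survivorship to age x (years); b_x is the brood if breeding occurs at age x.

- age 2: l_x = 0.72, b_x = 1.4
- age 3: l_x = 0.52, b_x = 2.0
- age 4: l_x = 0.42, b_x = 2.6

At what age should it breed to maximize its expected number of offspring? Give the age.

Expected offspring if breeding at age x = l_x × b_x:
  age 2: 0.72 × 1.4 = 1.008
  age 3: 0.52 × 2.0 = 1.040
  age 4: 0.42 × 2.6 = 1.092
Maximum at age 4 (1.092).

4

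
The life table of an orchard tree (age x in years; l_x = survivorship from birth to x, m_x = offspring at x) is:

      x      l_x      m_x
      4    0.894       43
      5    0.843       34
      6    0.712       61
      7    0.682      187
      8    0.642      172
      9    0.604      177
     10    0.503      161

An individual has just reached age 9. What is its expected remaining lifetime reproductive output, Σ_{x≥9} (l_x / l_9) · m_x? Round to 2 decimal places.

311.08

l_9 = 0.604. Conditional survival from age 9 to x is l_x / l_9.
  x=9: (0.604/0.604) × 177 = 177.0000
  x=10: (0.503/0.604) × 161 = 134.0778
Sum = 177.0000 + 134.0778 = 311.0778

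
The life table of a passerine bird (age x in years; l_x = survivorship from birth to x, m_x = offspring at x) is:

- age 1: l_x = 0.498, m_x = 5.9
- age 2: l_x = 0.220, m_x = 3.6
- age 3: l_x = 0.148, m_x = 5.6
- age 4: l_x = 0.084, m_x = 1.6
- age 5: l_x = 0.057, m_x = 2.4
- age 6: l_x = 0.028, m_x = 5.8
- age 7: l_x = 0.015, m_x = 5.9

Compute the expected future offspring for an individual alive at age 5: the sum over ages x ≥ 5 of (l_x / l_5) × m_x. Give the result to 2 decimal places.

l_5 = 0.057. Conditional survival from age 5 to x is l_x / l_5.
  x=5: (0.057/0.057) × 2.4 = 2.4000
  x=6: (0.028/0.057) × 5.8 = 2.8491
  x=7: (0.015/0.057) × 5.9 = 1.5526
Sum = 2.4000 + 2.8491 + 1.5526 = 6.8018

6.80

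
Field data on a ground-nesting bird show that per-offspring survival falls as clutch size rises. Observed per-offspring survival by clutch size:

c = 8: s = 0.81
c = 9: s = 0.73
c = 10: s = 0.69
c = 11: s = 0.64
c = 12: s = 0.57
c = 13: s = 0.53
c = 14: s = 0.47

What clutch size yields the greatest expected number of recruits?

Expected recruits = c × s(c):
  c=8: 8 × 0.81 = 6.480
  c=9: 9 × 0.73 = 6.570
  c=10: 10 × 0.69 = 6.900
  c=11: 11 × 0.64 = 7.040
  c=12: 12 × 0.57 = 6.840
  c=13: 13 × 0.53 = 6.890
  c=14: 14 × 0.47 = 6.580
Maximum at c = 11 (7.040 recruits).

11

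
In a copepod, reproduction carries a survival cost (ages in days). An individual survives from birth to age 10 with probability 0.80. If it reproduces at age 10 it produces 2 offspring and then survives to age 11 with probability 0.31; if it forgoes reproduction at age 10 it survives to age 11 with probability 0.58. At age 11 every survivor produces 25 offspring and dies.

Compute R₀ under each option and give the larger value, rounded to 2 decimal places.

11.60

breed at age 10: R₀ = 0.80 × (2 + 0.31 × 25) = 0.80 × 9.7500 = 7.8000
delay to age 11: R₀ = 0.80 × (0.58 × 25) = 0.80 × 14.5000 = 11.6000
Higher: delay to age 11 (11.6000).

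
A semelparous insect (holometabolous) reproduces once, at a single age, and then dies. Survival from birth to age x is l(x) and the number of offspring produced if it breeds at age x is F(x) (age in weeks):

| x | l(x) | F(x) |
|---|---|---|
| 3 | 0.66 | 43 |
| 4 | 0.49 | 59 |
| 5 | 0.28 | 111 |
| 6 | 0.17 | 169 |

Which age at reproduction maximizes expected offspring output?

5

Expected offspring if breeding at age x = l(x) × F(x):
  age 3: 0.66 × 43 = 28.380
  age 4: 0.49 × 59 = 28.910
  age 5: 0.28 × 111 = 31.080
  age 6: 0.17 × 169 = 28.730
Maximum at age 5 (31.080).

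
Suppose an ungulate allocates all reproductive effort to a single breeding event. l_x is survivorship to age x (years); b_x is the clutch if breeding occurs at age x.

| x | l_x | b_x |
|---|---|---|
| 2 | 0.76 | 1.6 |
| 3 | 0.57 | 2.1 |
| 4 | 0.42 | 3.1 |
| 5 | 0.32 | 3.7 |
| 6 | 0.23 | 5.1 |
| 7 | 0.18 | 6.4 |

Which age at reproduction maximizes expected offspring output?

4

Expected offspring if breeding at age x = l_x × b_x:
  age 2: 0.76 × 1.6 = 1.216
  age 3: 0.57 × 2.1 = 1.197
  age 4: 0.42 × 3.1 = 1.302
  age 5: 0.32 × 3.7 = 1.184
  age 6: 0.23 × 5.1 = 1.173
  age 7: 0.18 × 6.4 = 1.152
Maximum at age 4 (1.302).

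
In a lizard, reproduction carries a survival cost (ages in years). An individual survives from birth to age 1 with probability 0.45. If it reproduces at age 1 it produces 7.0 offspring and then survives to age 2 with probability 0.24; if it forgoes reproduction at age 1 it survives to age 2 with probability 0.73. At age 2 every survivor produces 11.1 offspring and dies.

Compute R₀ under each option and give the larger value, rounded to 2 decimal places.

breed at age 1: R₀ = 0.45 × (7.0 + 0.24 × 11.1) = 0.45 × 9.6640 = 4.3488
delay to age 2: R₀ = 0.45 × (0.73 × 11.1) = 0.45 × 8.1030 = 3.6463
Higher: breed at age 1 (4.3488).

4.35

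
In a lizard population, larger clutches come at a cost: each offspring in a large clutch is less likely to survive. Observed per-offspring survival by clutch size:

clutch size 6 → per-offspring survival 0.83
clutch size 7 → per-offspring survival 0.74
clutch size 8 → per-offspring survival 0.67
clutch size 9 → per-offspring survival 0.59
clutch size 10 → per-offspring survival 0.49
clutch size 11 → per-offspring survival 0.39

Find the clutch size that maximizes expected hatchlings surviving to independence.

8

Expected hatchlings surviving to independence = c × s(c):
  c=6: 6 × 0.83 = 4.980
  c=7: 7 × 0.74 = 5.180
  c=8: 8 × 0.67 = 5.360
  c=9: 9 × 0.59 = 5.310
  c=10: 10 × 0.49 = 4.900
  c=11: 11 × 0.39 = 4.290
Maximum at c = 8 (5.360 hatchlings surviving to independence).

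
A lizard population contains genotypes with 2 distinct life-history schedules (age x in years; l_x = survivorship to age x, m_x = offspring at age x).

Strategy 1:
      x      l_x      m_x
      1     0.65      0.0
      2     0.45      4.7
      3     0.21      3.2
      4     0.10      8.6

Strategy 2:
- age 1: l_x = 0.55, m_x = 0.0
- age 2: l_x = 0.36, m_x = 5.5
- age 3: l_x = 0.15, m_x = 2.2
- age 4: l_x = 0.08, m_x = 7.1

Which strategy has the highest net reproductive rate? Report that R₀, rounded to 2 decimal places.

Strategy 1: R₀ = 0.65×0.0 + 0.45×4.7 + 0.21×3.2 + 0.10×8.6 = 3.6470
Strategy 2: R₀ = 0.55×0.0 + 0.36×5.5 + 0.15×2.2 + 0.08×7.1 = 2.8780
Highest R₀: strategy 1 with 3.6470.

3.65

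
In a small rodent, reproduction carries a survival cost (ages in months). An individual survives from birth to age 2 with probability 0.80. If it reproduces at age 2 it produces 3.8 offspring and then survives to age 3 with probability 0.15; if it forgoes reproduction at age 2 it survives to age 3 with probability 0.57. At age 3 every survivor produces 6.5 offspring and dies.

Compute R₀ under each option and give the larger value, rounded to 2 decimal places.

3.82

breed at age 2: R₀ = 0.80 × (3.8 + 0.15 × 6.5) = 0.80 × 4.7750 = 3.8200
delay to age 3: R₀ = 0.80 × (0.57 × 6.5) = 0.80 × 3.7050 = 2.9640
Higher: breed at age 2 (3.8200).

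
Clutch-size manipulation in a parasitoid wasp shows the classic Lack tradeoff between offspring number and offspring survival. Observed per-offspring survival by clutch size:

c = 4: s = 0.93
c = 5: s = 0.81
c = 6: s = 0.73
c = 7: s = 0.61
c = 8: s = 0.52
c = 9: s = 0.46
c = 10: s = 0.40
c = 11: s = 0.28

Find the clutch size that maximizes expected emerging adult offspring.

6

Expected emerging adult offspring = c × s(c):
  c=4: 4 × 0.93 = 3.720
  c=5: 5 × 0.81 = 4.050
  c=6: 6 × 0.73 = 4.380
  c=7: 7 × 0.61 = 4.270
  c=8: 8 × 0.52 = 4.160
  c=9: 9 × 0.46 = 4.140
  c=10: 10 × 0.40 = 4.000
  c=11: 11 × 0.28 = 3.080
Maximum at c = 6 (4.380 emerging adult offspring).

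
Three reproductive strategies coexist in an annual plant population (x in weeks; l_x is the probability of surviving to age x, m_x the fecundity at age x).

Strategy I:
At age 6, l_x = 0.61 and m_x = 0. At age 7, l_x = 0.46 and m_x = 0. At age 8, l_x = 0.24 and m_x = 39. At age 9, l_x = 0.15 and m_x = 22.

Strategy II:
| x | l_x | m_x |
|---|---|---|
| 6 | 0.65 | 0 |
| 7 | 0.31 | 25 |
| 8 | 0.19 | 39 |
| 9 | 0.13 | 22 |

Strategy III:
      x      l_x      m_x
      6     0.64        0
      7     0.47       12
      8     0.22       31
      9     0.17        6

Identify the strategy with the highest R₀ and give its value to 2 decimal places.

Strategy I: R₀ = 0.61×0 + 0.46×0 + 0.24×39 + 0.15×22 = 12.6600
Strategy II: R₀ = 0.65×0 + 0.31×25 + 0.19×39 + 0.13×22 = 18.0200
Strategy III: R₀ = 0.64×0 + 0.47×12 + 0.22×31 + 0.17×6 = 13.4800
Highest R₀: strategy II with 18.0200.

18.02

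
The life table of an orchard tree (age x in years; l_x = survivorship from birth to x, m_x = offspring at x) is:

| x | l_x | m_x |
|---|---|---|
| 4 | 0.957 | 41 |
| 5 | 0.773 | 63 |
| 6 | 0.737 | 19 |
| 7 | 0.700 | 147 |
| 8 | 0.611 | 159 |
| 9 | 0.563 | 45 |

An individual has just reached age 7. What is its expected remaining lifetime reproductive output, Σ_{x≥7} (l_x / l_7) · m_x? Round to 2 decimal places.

321.98

l_7 = 0.700. Conditional survival from age 7 to x is l_x / l_7.
  x=7: (0.700/0.700) × 147 = 147.0000
  x=8: (0.611/0.700) × 159 = 138.7843
  x=9: (0.563/0.700) × 45 = 36.1929
Sum = 147.0000 + 138.7843 + 36.1929 = 321.9771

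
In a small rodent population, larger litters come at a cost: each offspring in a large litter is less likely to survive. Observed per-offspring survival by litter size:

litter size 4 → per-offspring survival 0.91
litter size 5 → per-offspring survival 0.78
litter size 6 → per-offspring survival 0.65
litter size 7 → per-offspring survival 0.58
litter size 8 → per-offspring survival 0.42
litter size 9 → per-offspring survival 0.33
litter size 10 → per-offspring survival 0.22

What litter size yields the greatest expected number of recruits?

Expected recruits = c × s(c):
  c=4: 4 × 0.91 = 3.640
  c=5: 5 × 0.78 = 3.900
  c=6: 6 × 0.65 = 3.900
  c=7: 7 × 0.58 = 4.060
  c=8: 8 × 0.42 = 3.360
  c=9: 9 × 0.33 = 2.970
  c=10: 10 × 0.22 = 2.200
Maximum at c = 7 (4.060 recruits).

7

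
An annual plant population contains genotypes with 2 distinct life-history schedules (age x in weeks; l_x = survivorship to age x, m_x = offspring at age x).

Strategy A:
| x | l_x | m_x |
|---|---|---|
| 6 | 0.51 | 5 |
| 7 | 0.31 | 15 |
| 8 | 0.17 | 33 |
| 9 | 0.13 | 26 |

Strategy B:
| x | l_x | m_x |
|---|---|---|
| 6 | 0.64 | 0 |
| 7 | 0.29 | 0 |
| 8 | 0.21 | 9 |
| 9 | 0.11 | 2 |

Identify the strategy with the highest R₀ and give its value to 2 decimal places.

16.19

Strategy A: R₀ = 0.51×5 + 0.31×15 + 0.17×33 + 0.13×26 = 16.1900
Strategy B: R₀ = 0.64×0 + 0.29×0 + 0.21×9 + 0.11×2 = 2.1100
Highest R₀: strategy A with 16.1900.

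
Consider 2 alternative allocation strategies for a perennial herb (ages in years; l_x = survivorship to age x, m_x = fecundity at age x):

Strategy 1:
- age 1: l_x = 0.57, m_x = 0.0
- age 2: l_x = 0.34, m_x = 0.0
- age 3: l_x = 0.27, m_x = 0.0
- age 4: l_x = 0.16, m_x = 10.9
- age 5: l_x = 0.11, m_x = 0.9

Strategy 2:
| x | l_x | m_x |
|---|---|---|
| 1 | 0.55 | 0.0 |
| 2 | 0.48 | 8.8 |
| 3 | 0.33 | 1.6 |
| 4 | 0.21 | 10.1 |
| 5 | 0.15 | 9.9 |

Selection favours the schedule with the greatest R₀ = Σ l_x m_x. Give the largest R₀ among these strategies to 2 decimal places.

8.36

Strategy 1: R₀ = 0.57×0.0 + 0.34×0.0 + 0.27×0.0 + 0.16×10.9 + 0.11×0.9 = 1.8430
Strategy 2: R₀ = 0.55×0.0 + 0.48×8.8 + 0.33×1.6 + 0.21×10.1 + 0.15×9.9 = 8.3580
Highest R₀: strategy 2 with 8.3580.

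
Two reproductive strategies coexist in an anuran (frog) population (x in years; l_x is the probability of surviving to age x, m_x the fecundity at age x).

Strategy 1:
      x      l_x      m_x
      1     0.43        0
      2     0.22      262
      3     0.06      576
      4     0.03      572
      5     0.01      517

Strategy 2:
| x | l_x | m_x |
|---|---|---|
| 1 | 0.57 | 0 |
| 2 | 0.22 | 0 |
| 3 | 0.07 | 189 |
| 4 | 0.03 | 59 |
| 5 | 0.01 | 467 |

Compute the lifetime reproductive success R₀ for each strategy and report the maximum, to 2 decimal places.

Strategy 1: R₀ = 0.43×0 + 0.22×262 + 0.06×576 + 0.03×572 + 0.01×517 = 114.5300
Strategy 2: R₀ = 0.57×0 + 0.22×0 + 0.07×189 + 0.03×59 + 0.01×467 = 19.6700
Highest R₀: strategy 1 with 114.5300.

114.53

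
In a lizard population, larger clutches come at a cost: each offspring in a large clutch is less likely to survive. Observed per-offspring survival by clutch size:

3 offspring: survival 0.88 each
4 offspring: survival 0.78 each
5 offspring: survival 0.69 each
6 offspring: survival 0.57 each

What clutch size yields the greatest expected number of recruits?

5

Expected recruits = c × s(c):
  c=3: 3 × 0.88 = 2.640
  c=4: 4 × 0.78 = 3.120
  c=5: 5 × 0.69 = 3.450
  c=6: 6 × 0.57 = 3.420
Maximum at c = 5 (3.450 recruits).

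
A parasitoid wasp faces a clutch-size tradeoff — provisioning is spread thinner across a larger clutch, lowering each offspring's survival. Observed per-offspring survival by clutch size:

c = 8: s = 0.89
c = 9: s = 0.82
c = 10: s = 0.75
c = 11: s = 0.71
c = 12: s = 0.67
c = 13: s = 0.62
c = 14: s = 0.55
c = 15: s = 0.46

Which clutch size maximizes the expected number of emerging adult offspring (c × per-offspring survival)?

Expected emerging adult offspring = c × s(c):
  c=8: 8 × 0.89 = 7.120
  c=9: 9 × 0.82 = 7.380
  c=10: 10 × 0.75 = 7.500
  c=11: 11 × 0.71 = 7.810
  c=12: 12 × 0.67 = 8.040
  c=13: 13 × 0.62 = 8.060
  c=14: 14 × 0.55 = 7.700
  c=15: 15 × 0.46 = 6.900
Maximum at c = 13 (8.060 emerging adult offspring).

13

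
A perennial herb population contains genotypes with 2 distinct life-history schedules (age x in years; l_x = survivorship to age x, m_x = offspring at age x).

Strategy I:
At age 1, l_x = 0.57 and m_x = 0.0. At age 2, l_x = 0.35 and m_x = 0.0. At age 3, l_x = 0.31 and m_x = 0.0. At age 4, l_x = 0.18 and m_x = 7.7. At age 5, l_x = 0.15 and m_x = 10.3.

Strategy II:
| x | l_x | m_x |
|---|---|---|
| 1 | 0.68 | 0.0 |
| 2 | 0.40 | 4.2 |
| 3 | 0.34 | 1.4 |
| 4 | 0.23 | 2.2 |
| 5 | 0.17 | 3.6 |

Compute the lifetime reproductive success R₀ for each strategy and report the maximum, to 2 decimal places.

Strategy I: R₀ = 0.57×0.0 + 0.35×0.0 + 0.31×0.0 + 0.18×7.7 + 0.15×10.3 = 2.9310
Strategy II: R₀ = 0.68×0.0 + 0.40×4.2 + 0.34×1.4 + 0.23×2.2 + 0.17×3.6 = 3.2740
Highest R₀: strategy II with 3.2740.

3.27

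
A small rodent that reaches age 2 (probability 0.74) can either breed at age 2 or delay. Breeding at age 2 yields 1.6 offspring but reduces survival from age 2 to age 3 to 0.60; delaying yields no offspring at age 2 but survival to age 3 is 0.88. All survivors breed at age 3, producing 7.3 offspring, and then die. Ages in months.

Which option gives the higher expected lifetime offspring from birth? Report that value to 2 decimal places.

4.75

breed at age 2: R₀ = 0.74 × (1.6 + 0.60 × 7.3) = 0.74 × 5.9800 = 4.4252
delay to age 3: R₀ = 0.74 × (0.88 × 7.3) = 0.74 × 6.4240 = 4.7538
Higher: delay to age 3 (4.7538).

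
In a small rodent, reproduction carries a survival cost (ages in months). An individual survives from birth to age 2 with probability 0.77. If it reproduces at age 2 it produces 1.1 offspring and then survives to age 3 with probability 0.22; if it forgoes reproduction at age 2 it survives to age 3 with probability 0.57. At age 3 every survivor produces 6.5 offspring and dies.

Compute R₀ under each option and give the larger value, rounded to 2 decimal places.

2.85

breed at age 2: R₀ = 0.77 × (1.1 + 0.22 × 6.5) = 0.77 × 2.5300 = 1.9481
delay to age 3: R₀ = 0.77 × (0.57 × 6.5) = 0.77 × 3.7050 = 2.8528
Higher: delay to age 3 (2.8528).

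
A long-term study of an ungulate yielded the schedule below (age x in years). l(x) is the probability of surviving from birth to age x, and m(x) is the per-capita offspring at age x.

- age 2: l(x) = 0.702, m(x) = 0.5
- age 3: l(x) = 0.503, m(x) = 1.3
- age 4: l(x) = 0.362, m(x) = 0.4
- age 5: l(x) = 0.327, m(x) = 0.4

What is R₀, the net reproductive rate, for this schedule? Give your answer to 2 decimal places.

R₀ = Σ l(x) m(x):
  age 2: 0.702 × 0.5 = 0.3510
  age 3: 0.503 × 1.3 = 0.6539
  age 4: 0.362 × 0.4 = 0.1448
  age 5: 0.327 × 0.4 = 0.1308
R₀ = 0.3510 + 0.6539 + 0.1448 + 0.1308 = 1.2805

1.28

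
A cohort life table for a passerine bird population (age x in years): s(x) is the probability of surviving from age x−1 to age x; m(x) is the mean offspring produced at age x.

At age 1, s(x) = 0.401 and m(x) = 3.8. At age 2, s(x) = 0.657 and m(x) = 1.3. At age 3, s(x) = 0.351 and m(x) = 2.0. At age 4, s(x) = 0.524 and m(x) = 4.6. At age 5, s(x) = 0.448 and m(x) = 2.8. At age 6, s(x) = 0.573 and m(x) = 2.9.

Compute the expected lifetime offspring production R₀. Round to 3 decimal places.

2.371

Survivorship from birth: l_x = s_1·s_2·…·s_x.
  l_1 = 0.40100
  l_2 = 0.26346
  l_3 = 0.09247
  l_4 = 0.04846
  l_5 = 0.02171
  l_6 = 0.01244
R₀ = Σ l_x m(x):
  age 1: 0.40100 × 3.8 = 1.5238
  age 2: 0.26346 × 1.3 = 0.3425
  age 3: 0.09247 × 2.0 = 0.1849
  age 4: 0.04846 × 4.6 = 0.2229
  age 5: 0.02171 × 2.8 = 0.0608
  age 6: 0.01244 × 2.9 = 0.0361
R₀ = 1.5238 + 0.3425 + 0.1849 + 0.2229 + 0.0608 + 0.0361 = 2.3710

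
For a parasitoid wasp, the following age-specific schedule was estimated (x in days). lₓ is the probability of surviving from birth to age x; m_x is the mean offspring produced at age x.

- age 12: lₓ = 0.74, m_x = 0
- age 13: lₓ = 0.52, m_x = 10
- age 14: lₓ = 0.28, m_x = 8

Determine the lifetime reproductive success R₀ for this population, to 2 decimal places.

R₀ = Σ lₓ m_x:
  age 12: 0.74 × 0 = 0.0000
  age 13: 0.52 × 10 = 5.2000
  age 14: 0.28 × 8 = 2.2400
R₀ = 0.0000 + 5.2000 + 2.2400 = 7.4400

7.44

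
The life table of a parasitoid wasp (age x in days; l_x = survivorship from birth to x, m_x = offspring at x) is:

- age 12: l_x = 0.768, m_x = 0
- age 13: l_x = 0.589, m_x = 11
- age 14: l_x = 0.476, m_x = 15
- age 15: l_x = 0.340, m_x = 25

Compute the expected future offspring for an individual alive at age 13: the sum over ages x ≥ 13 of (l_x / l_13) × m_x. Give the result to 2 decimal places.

l_13 = 0.589. Conditional survival from age 13 to x is l_x / l_13.
  x=13: (0.589/0.589) × 11 = 11.0000
  x=14: (0.476/0.589) × 15 = 12.1222
  x=15: (0.340/0.589) × 25 = 14.4312
Sum = 11.0000 + 12.1222 + 14.4312 = 37.5535

37.55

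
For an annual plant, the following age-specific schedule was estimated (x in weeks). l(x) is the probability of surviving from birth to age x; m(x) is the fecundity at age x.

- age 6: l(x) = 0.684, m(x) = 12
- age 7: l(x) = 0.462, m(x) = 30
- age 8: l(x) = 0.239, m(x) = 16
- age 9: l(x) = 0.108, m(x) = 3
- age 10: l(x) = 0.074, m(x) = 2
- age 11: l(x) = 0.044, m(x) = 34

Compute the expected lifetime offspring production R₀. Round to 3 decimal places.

R₀ = Σ l(x) m(x):
  age 6: 0.684 × 12 = 8.2080
  age 7: 0.462 × 30 = 13.8600
  age 8: 0.239 × 16 = 3.8240
  age 9: 0.108 × 3 = 0.3240
  age 10: 0.074 × 2 = 0.1480
  age 11: 0.044 × 34 = 1.4960
R₀ = 8.2080 + 13.8600 + 3.8240 + 0.3240 + 0.1480 + 1.4960 = 27.8600

27.860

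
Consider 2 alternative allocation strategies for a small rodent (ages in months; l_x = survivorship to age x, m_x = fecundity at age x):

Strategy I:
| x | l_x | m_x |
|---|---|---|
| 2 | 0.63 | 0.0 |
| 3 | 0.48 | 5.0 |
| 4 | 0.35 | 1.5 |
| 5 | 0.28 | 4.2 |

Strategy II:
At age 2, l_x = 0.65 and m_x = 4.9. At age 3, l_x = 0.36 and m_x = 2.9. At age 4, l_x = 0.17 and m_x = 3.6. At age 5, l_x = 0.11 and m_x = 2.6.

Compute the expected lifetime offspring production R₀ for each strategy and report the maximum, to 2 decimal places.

Strategy I: R₀ = 0.63×0.0 + 0.48×5.0 + 0.35×1.5 + 0.28×4.2 = 4.1010
Strategy II: R₀ = 0.65×4.9 + 0.36×2.9 + 0.17×3.6 + 0.11×2.6 = 5.1270
Highest R₀: strategy II with 5.1270.

5.13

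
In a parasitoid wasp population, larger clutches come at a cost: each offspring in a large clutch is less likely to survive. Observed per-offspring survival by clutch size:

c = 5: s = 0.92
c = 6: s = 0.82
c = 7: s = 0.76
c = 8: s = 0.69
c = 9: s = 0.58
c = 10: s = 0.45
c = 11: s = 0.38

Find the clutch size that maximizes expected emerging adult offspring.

8

Expected emerging adult offspring = c × s(c):
  c=5: 5 × 0.92 = 4.600
  c=6: 6 × 0.82 = 4.920
  c=7: 7 × 0.76 = 5.320
  c=8: 8 × 0.69 = 5.520
  c=9: 9 × 0.58 = 5.220
  c=10: 10 × 0.45 = 4.500
  c=11: 11 × 0.38 = 4.180
Maximum at c = 8 (5.520 emerging adult offspring).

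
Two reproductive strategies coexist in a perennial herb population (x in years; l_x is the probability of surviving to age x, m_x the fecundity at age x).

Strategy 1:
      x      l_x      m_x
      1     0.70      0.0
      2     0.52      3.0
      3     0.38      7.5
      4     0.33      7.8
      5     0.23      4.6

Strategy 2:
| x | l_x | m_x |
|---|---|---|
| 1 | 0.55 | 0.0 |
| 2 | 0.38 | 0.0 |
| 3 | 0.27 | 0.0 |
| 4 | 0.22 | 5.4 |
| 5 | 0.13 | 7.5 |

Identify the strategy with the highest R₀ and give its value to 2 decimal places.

Strategy 1: R₀ = 0.70×0.0 + 0.52×3.0 + 0.38×7.5 + 0.33×7.8 + 0.23×4.6 = 8.0420
Strategy 2: R₀ = 0.55×0.0 + 0.38×0.0 + 0.27×0.0 + 0.22×5.4 + 0.13×7.5 = 2.1630
Highest R₀: strategy 1 with 8.0420.

8.04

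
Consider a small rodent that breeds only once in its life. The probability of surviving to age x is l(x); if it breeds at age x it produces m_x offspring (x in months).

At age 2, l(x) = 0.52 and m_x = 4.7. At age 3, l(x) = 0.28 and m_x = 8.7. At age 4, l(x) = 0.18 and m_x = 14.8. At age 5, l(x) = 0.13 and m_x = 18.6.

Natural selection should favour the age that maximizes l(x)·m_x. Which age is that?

Expected offspring if breeding at age x = l(x) × m_x:
  age 2: 0.52 × 4.7 = 2.444
  age 3: 0.28 × 8.7 = 2.436
  age 4: 0.18 × 14.8 = 2.664
  age 5: 0.13 × 18.6 = 2.418
Maximum at age 4 (2.664).

4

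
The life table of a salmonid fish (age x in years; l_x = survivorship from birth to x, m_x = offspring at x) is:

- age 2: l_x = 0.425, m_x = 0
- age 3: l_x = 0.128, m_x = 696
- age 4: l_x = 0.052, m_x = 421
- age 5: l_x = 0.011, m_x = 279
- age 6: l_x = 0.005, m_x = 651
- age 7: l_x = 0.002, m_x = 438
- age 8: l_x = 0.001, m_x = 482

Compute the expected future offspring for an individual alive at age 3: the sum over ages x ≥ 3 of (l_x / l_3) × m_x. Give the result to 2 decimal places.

927.05

l_3 = 0.128. Conditional survival from age 3 to x is l_x / l_3.
  x=3: (0.128/0.128) × 696 = 696.0000
  x=4: (0.052/0.128) × 421 = 171.0312
  x=5: (0.011/0.128) × 279 = 23.9766
  x=6: (0.005/0.128) × 651 = 25.4297
  x=7: (0.002/0.128) × 438 = 6.8438
  x=8: (0.001/0.128) × 482 = 3.7656
Sum = 696.0000 + 171.0312 + 23.9766 + 25.4297 + 6.8438 + 3.7656 = 927.0469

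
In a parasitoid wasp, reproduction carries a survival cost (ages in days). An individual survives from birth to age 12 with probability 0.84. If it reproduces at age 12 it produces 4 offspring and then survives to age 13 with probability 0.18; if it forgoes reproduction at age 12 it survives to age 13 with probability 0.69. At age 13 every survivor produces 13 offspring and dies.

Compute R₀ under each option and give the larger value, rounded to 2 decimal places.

7.53

breed at age 12: R₀ = 0.84 × (4 + 0.18 × 13) = 0.84 × 6.3400 = 5.3256
delay to age 13: R₀ = 0.84 × (0.69 × 13) = 0.84 × 8.9700 = 7.5348
Higher: delay to age 13 (7.5348).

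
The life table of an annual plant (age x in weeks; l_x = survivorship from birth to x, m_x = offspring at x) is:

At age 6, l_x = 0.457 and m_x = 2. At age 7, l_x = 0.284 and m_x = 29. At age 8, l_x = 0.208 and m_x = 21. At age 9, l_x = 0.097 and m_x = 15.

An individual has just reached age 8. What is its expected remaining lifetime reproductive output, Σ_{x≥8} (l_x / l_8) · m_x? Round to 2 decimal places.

28.00

l_8 = 0.208. Conditional survival from age 8 to x is l_x / l_8.
  x=8: (0.208/0.208) × 21 = 21.0000
  x=9: (0.097/0.208) × 15 = 6.9952
Sum = 21.0000 + 6.9952 = 27.9952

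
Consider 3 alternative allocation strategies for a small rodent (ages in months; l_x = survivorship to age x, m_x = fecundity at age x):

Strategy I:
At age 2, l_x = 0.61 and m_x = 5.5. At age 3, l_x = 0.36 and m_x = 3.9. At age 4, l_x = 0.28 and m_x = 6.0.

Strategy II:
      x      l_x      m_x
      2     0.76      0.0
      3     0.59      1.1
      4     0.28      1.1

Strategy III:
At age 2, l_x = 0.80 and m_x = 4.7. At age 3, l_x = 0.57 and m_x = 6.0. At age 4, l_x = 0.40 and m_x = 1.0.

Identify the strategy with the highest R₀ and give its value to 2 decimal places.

Strategy I: R₀ = 0.61×5.5 + 0.36×3.9 + 0.28×6.0 = 6.4390
Strategy II: R₀ = 0.76×0.0 + 0.59×1.1 + 0.28×1.1 = 0.9570
Strategy III: R₀ = 0.80×4.7 + 0.57×6.0 + 0.40×1.0 = 7.5800
Highest R₀: strategy III with 7.5800.

7.58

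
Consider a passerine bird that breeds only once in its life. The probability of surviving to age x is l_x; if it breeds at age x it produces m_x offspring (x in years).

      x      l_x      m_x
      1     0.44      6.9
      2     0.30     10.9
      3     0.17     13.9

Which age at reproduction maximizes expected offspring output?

2

Expected offspring if breeding at age x = l_x × m_x:
  age 1: 0.44 × 6.9 = 3.036
  age 2: 0.30 × 10.9 = 3.270
  age 3: 0.17 × 13.9 = 2.363
Maximum at age 2 (3.270).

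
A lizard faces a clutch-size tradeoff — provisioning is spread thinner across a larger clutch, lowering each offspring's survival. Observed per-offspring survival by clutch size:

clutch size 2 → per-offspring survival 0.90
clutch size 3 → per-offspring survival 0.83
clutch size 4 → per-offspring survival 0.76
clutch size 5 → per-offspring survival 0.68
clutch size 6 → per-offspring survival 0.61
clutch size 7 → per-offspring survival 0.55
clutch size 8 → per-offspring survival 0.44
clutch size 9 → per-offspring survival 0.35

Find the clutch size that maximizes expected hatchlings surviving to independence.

7

Expected hatchlings surviving to independence = c × s(c):
  c=2: 2 × 0.90 = 1.800
  c=3: 3 × 0.83 = 2.490
  c=4: 4 × 0.76 = 3.040
  c=5: 5 × 0.68 = 3.400
  c=6: 6 × 0.61 = 3.660
  c=7: 7 × 0.55 = 3.850
  c=8: 8 × 0.44 = 3.520
  c=9: 9 × 0.35 = 3.150
Maximum at c = 7 (3.850 hatchlings surviving to independence).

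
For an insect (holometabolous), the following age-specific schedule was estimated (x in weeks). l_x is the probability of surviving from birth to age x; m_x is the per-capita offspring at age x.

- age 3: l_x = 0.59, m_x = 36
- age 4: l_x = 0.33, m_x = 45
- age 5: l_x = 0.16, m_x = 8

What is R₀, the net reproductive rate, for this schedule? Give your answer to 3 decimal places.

37.370

R₀ = Σ l_x m_x:
  age 3: 0.59 × 36 = 21.2400
  age 4: 0.33 × 45 = 14.8500
  age 5: 0.16 × 8 = 1.2800
R₀ = 21.2400 + 14.8500 + 1.2800 = 37.3700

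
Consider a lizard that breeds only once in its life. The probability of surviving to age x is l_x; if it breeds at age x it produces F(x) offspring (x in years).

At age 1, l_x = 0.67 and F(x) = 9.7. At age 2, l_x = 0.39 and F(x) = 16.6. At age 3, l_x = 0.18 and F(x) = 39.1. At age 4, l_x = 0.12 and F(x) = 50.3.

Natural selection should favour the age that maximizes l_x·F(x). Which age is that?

3

Expected offspring if breeding at age x = l_x × F(x):
  age 1: 0.67 × 9.7 = 6.499
  age 2: 0.39 × 16.6 = 6.474
  age 3: 0.18 × 39.1 = 7.038
  age 4: 0.12 × 50.3 = 6.036
Maximum at age 3 (7.038).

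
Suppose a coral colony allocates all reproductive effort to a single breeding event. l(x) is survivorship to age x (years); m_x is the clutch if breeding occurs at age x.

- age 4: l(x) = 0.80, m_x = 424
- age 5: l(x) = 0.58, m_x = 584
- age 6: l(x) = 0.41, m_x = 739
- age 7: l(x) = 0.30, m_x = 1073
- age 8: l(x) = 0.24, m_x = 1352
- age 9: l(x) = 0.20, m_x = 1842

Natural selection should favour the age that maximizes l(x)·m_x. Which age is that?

9

Expected offspring if breeding at age x = l(x) × m_x:
  age 4: 0.80 × 424 = 339.200
  age 5: 0.58 × 584 = 338.720
  age 6: 0.41 × 739 = 302.990
  age 7: 0.30 × 1073 = 321.900
  age 8: 0.24 × 1352 = 324.480
  age 9: 0.20 × 1842 = 368.400
Maximum at age 9 (368.400).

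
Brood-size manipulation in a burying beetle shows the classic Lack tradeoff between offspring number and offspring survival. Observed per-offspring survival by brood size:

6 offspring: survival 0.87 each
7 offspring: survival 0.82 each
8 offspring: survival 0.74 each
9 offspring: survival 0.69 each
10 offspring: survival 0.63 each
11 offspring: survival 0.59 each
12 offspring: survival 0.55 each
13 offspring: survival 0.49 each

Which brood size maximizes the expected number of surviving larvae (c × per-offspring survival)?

Expected surviving larvae = c × s(c):
  c=6: 6 × 0.87 = 5.220
  c=7: 7 × 0.82 = 5.740
  c=8: 8 × 0.74 = 5.920
  c=9: 9 × 0.69 = 6.210
  c=10: 10 × 0.63 = 6.300
  c=11: 11 × 0.59 = 6.490
  c=12: 12 × 0.55 = 6.600
  c=13: 13 × 0.49 = 6.370
Maximum at c = 12 (6.600 surviving larvae).

12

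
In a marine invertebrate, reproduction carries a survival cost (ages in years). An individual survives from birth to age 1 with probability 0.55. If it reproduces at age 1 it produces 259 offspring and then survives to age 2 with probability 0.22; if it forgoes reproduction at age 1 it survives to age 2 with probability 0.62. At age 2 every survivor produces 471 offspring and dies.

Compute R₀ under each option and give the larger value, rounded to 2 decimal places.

199.44

breed at age 1: R₀ = 0.55 × (259 + 0.22 × 471) = 0.55 × 362.6200 = 199.4410
delay to age 2: R₀ = 0.55 × (0.62 × 471) = 0.55 × 292.0200 = 160.6110
Higher: breed at age 1 (199.4410).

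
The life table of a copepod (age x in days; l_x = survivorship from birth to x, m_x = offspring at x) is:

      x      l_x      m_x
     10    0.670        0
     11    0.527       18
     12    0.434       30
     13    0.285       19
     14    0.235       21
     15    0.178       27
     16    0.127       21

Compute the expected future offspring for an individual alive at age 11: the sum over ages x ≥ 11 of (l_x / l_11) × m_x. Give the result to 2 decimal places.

76.53

l_11 = 0.527. Conditional survival from age 11 to x is l_x / l_11.
  x=11: (0.527/0.527) × 18 = 18.0000
  x=12: (0.434/0.527) × 30 = 24.7059
  x=13: (0.285/0.527) × 19 = 10.2751
  x=14: (0.235/0.527) × 21 = 9.3643
  x=15: (0.178/0.527) × 27 = 9.1195
  x=16: (0.127/0.527) × 21 = 5.0607
Sum = 18.0000 + 24.7059 + 10.2751 + 9.3643 + 9.1195 + 5.0607 = 76.5256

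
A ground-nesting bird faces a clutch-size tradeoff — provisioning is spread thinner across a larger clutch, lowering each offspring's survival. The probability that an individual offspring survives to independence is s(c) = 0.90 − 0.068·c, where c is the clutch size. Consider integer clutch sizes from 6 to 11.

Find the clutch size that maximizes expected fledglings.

Expected fledglings = c × s(c):
  c=6: 6 × 0.492 = 2.952
  c=7: 7 × 0.424 = 2.968
  c=8: 8 × 0.356 = 2.848
  c=9: 9 × 0.288 = 2.592
  c=10: 10 × 0.220 = 2.200
  c=11: 11 × 0.152 = 1.672
Maximum at c = 7 (2.968 fledglings).

7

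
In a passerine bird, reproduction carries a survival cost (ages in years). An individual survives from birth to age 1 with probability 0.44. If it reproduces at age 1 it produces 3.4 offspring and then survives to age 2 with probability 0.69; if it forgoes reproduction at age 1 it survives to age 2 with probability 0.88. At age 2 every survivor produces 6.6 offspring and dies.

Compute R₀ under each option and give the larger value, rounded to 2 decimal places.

3.50

breed at age 1: R₀ = 0.44 × (3.4 + 0.69 × 6.6) = 0.44 × 7.9540 = 3.4998
delay to age 2: R₀ = 0.44 × (0.88 × 6.6) = 0.44 × 5.8080 = 2.5555
Higher: breed at age 1 (3.4998).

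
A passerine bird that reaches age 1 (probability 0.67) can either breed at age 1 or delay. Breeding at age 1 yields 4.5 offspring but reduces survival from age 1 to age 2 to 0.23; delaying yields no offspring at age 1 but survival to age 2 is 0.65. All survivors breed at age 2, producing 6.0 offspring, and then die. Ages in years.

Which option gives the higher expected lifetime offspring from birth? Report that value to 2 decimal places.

3.94

breed at age 1: R₀ = 0.67 × (4.5 + 0.23 × 6.0) = 0.67 × 5.8800 = 3.9396
delay to age 2: R₀ = 0.67 × (0.65 × 6.0) = 0.67 × 3.9000 = 2.6130
Higher: breed at age 1 (3.9396).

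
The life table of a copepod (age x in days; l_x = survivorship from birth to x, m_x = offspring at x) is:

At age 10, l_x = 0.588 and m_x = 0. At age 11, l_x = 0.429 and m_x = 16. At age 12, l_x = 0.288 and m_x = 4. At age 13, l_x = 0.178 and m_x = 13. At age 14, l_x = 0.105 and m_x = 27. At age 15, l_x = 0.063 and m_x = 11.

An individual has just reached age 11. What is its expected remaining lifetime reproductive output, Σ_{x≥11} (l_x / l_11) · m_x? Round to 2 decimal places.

32.30

l_11 = 0.429. Conditional survival from age 11 to x is l_x / l_11.
  x=11: (0.429/0.429) × 16 = 16.0000
  x=12: (0.288/0.429) × 4 = 2.6853
  x=13: (0.178/0.429) × 13 = 5.3939
  x=14: (0.105/0.429) × 27 = 6.6084
  x=15: (0.063/0.429) × 11 = 1.6154
Sum = 16.0000 + 2.6853 + 5.3939 + 6.6084 + 1.6154 = 32.3030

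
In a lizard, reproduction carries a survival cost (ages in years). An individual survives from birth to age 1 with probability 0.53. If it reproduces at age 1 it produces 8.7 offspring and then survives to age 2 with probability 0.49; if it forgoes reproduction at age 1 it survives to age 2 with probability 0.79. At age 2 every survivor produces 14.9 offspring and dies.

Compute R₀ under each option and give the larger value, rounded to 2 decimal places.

breed at age 1: R₀ = 0.53 × (8.7 + 0.49 × 14.9) = 0.53 × 16.0010 = 8.4805
delay to age 2: R₀ = 0.53 × (0.79 × 14.9) = 0.53 × 11.7710 = 6.2386
Higher: breed at age 1 (8.4805).

8.48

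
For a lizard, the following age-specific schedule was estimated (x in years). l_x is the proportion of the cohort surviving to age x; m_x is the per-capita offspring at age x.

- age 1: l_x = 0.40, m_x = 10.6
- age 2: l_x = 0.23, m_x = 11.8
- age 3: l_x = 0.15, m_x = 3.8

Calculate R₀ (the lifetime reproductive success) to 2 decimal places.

7.52

R₀ = Σ l_x m_x:
  age 1: 0.40 × 10.6 = 4.2400
  age 2: 0.23 × 11.8 = 2.7140
  age 3: 0.15 × 3.8 = 0.5700
R₀ = 4.2400 + 2.7140 + 0.5700 = 7.5240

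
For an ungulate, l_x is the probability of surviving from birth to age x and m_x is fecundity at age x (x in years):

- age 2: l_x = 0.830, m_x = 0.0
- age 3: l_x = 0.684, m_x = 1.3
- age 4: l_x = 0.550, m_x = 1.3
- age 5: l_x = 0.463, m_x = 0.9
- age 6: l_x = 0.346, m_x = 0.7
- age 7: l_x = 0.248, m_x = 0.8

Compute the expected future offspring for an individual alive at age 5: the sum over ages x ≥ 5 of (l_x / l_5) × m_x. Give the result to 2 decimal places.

1.85

l_5 = 0.463. Conditional survival from age 5 to x is l_x / l_5.
  x=5: (0.463/0.463) × 0.9 = 0.9000
  x=6: (0.346/0.463) × 0.7 = 0.5231
  x=7: (0.248/0.463) × 0.8 = 0.4285
Sum = 0.9000 + 0.5231 + 0.4285 = 1.8516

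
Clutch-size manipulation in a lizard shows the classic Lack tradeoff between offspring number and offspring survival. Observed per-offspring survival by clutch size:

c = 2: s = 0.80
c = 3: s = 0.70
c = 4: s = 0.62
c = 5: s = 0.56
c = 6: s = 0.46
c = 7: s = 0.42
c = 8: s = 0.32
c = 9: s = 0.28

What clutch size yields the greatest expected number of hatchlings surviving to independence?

Expected hatchlings surviving to independence = c × s(c):
  c=2: 2 × 0.80 = 1.600
  c=3: 3 × 0.70 = 2.100
  c=4: 4 × 0.62 = 2.480
  c=5: 5 × 0.56 = 2.800
  c=6: 6 × 0.46 = 2.760
  c=7: 7 × 0.42 = 2.940
  c=8: 8 × 0.32 = 2.560
  c=9: 9 × 0.28 = 2.520
Maximum at c = 7 (2.940 hatchlings surviving to independence).

7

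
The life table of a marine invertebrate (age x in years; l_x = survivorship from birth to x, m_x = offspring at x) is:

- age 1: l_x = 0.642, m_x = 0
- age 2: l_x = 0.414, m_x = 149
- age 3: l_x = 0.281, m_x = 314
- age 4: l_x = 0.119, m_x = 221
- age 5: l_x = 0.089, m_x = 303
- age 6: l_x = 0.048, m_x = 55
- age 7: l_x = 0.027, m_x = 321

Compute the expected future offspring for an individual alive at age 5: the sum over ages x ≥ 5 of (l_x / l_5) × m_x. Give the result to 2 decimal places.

430.04

l_5 = 0.089. Conditional survival from age 5 to x is l_x / l_5.
  x=5: (0.089/0.089) × 303 = 303.0000
  x=6: (0.048/0.089) × 55 = 29.6629
  x=7: (0.027/0.089) × 321 = 97.3820
Sum = 303.0000 + 29.6629 + 97.3820 = 430.0449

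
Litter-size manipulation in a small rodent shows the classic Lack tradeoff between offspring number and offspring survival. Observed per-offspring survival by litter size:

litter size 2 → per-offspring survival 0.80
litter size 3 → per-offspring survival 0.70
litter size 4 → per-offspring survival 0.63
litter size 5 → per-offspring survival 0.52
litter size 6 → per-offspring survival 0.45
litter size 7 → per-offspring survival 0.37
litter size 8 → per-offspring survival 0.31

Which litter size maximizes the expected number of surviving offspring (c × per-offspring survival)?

Expected surviving offspring = c × s(c):
  c=2: 2 × 0.80 = 1.600
  c=3: 3 × 0.70 = 2.100
  c=4: 4 × 0.63 = 2.520
  c=5: 5 × 0.52 = 2.600
  c=6: 6 × 0.45 = 2.700
  c=7: 7 × 0.37 = 2.590
  c=8: 8 × 0.31 = 2.480
Maximum at c = 6 (2.700 surviving offspring).

6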